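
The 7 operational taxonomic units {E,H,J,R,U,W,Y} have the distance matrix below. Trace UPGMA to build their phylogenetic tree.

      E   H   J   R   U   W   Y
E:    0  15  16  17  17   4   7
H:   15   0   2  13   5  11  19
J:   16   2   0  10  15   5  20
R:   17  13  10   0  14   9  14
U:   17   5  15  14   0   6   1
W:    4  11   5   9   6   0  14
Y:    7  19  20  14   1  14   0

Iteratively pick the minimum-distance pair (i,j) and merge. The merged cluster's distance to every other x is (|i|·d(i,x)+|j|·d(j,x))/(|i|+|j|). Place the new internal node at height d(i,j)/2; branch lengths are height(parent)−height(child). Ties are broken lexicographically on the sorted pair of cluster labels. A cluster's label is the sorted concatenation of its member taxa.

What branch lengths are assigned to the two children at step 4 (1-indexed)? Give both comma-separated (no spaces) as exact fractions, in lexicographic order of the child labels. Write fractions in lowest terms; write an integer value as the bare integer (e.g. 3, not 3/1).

7/2,5

iteration 1: select U,Y (d=1); attach at lengths (1/2, 1/2); label the merged cluster UY
  updated: d(E,UY)=12, d(H,UY)=12, d(J,UY)=35/2, d(R,UY)=14, d(UY,W)=10
iteration 2: select H,J (d=2); attach at lengths (1, 1); label the merged cluster HJ
  updated: d(E,HJ)=31/2, d(HJ,R)=23/2, d(HJ,UY)=59/4, d(HJ,W)=8
iteration 3: select E,W (d=4); attach at lengths (2, 2); label the merged cluster EW
  updated: d(EW,HJ)=47/4, d(EW,R)=13, d(EW,UY)=11
iteration 4: select EW,UY (d=11); attach at lengths (7/2, 5); label the merged cluster EUWY
  updated: d(EUWY,HJ)=53/4, d(EUWY,R)=27/2
iteration 5: select HJ,R (d=23/2); attach at lengths (19/4, 23/4); label the merged cluster HJR
  updated: d(EUWY,HJR)=40/3
iteration 6: select EUWY,HJR (d=40/3); attach at lengths (7/6, 11/12); label the merged cluster EHJRUWY
final tree: (((E:2,W:2):7/2,(U:1/2,Y:1/2):5):7/6,((H:1,J:1):19/4,R:23/4):11/12)
total length: 337/12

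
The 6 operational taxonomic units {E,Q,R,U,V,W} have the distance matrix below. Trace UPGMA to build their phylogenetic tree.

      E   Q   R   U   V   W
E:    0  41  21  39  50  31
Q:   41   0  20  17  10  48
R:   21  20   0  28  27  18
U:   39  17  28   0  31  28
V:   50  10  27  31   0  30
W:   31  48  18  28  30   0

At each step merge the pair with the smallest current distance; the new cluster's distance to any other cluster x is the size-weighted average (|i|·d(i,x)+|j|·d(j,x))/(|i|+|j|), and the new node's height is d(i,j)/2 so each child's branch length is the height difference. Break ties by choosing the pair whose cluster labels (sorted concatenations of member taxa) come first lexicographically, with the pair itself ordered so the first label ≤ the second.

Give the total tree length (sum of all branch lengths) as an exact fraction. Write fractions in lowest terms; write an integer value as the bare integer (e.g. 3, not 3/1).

iteration 1: select Q,V (d=10); attach at lengths (5, 5); label the merged cluster QV
  updated: d(E,QV)=91/2, d(QV,R)=47/2, d(QV,U)=24, d(QV,W)=39
iteration 2: select R,W (d=18); attach at lengths (9, 9); label the merged cluster RW
  updated: d(E,RW)=26, d(QV,RW)=125/4, d(RW,U)=28
iteration 3: select QV,U (d=24); attach at lengths (7, 12); label the merged cluster QUV
  updated: d(E,QUV)=130/3, d(QUV,RW)=181/6
iteration 4: select E,RW (d=26); attach at lengths (13, 4); label the merged cluster ERW
  updated: d(ERW,QUV)=311/9
iteration 5: select ERW,QUV (d=311/9); attach at lengths (77/18, 95/18); label the merged cluster EQRUVW
final tree: ((E:13,(R:9,W:9):4):77/18,((Q:5,V:5):7,U:12):95/18)
total length: 662/9

662/9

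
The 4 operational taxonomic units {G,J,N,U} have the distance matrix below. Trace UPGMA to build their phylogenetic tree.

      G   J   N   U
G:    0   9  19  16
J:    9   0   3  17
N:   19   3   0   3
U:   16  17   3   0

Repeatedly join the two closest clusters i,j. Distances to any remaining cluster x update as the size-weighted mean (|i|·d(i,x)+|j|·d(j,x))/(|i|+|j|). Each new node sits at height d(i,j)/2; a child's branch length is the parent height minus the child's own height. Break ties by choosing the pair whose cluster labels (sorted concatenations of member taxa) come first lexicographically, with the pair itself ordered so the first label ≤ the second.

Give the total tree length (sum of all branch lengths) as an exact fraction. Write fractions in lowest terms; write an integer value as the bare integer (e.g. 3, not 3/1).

127/6

1. join J+N (d=3) ⇒ JN; edges |J|=3/2, |N|=3/2
  updated: d(G,JN)=14, d(JN,U)=10
2. join JN+U (d=10) ⇒ JNU; edges |JN|=7/2, |U|=5
  updated: d(G,JNU)=44/3
3. join G+JNU (d=44/3) ⇒ GJNU; edges |G|=22/3, |JNU|=7/3
final tree: (G:22/3,((J:3/2,N:3/2):7/2,U:5):7/3)
total length: 127/6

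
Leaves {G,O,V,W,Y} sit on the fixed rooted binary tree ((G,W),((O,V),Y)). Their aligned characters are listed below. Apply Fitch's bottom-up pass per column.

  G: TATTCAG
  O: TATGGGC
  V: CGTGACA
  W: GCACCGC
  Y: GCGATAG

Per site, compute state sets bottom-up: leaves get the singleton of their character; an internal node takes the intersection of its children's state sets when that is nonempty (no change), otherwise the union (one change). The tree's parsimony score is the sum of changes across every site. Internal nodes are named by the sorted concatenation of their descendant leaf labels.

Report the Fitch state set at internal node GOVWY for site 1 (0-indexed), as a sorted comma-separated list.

GW@0: {T} ∪ {G} = {G,T} (union, +1)
OV@0: {T} ∪ {C} = {C,T} (union, +1)
OVY@0: {C,T} ∪ {G} = {C,G,T} (union, +1)
GOVWY@0: {G,T} ∩ {C,G,T} = {G,T} (intersection, +0)
GW@1: {A} ∪ {C} = {A,C} (union, +1)
OV@1: {A} ∪ {G} = {A,G} (union, +1)
OVY@1: {A,G} ∪ {C} = {A,C,G} (union, +1)
GOVWY@1: {A,C} ∩ {A,C,G} = {A,C} (intersection, +0)
GW@2: {T} ∪ {A} = {A,T} (union, +1)
OV@2: {T} ∩ {T} = {T} (intersection, +0)
OVY@2: {T} ∪ {G} = {G,T} (union, +1)
GOVWY@2: {A,T} ∩ {G,T} = {T} (intersection, +0)
GW@3: {T} ∪ {C} = {C,T} (union, +1)
OV@3: {G} ∩ {G} = {G} (intersection, +0)
OVY@3: {G} ∪ {A} = {A,G} (union, +1)
GOVWY@3: {C,T} ∪ {A,G} = {A,C,G,T} (union, +1)
GW@4: {C} ∩ {C} = {C} (intersection, +0)
OV@4: {G} ∪ {A} = {A,G} (union, +1)
OVY@4: {A,G} ∪ {T} = {A,G,T} (union, +1)
GOVWY@4: {C} ∪ {A,G,T} = {A,C,G,T} (union, +1)
GW@5: {A} ∪ {G} = {A,G} (union, +1)
OV@5: {G} ∪ {C} = {C,G} (union, +1)
OVY@5: {C,G} ∪ {A} = {A,C,G} (union, +1)
GOVWY@5: {A,G} ∩ {A,C,G} = {A,G} (intersection, +0)
GW@6: {G} ∪ {C} = {C,G} (union, +1)
OV@6: {C} ∪ {A} = {A,C} (union, +1)
OVY@6: {A,C} ∪ {G} = {A,C,G} (union, +1)
GOVWY@6: {C,G} ∩ {A,C,G} = {C,G} (intersection, +0)
per-site changes: [3, 3, 2, 3, 3, 3, 3]; total = 20

A,C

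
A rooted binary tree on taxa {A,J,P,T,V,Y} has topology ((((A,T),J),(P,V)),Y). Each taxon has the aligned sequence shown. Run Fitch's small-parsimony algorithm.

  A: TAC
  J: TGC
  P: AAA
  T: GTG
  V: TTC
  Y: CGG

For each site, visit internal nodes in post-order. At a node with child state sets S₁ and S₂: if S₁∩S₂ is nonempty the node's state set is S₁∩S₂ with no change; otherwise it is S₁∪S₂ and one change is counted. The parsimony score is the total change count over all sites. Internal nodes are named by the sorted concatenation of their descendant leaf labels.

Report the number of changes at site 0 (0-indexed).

3

[col 0] AT: children A:{T}, T:{G} ∪→ {G,T}; cost 1
[col 0] AJT: children AT:{G,T}, J:{T} ∩→ {T}; cost 0
[col 0] PV: children P:{A}, V:{T} ∪→ {A,T}; cost 1
[col 0] AJPTV: children AJT:{T}, PV:{A,T} ∩→ {T}; cost 0
[col 0] AJPTVY: children AJPTV:{T}, Y:{C} ∪→ {C,T}; cost 1
[col 1] AT: children A:{A}, T:{T} ∪→ {A,T}; cost 1
[col 1] AJT: children AT:{A,T}, J:{G} ∪→ {A,G,T}; cost 1
[col 1] PV: children P:{A}, V:{T} ∪→ {A,T}; cost 1
[col 1] AJPTV: children AJT:{A,G,T}, PV:{A,T} ∩→ {A,T}; cost 0
[col 1] AJPTVY: children AJPTV:{A,T}, Y:{G} ∪→ {A,G,T}; cost 1
[col 2] AT: children A:{C}, T:{G} ∪→ {C,G}; cost 1
[col 2] AJT: children AT:{C,G}, J:{C} ∩→ {C}; cost 0
[col 2] PV: children P:{A}, V:{C} ∪→ {A,C}; cost 1
[col 2] AJPTV: children AJT:{C}, PV:{A,C} ∩→ {C}; cost 0
[col 2] AJPTVY: children AJPTV:{C}, Y:{G} ∪→ {C,G}; cost 1
per-site changes: [3, 4, 3]; total = 10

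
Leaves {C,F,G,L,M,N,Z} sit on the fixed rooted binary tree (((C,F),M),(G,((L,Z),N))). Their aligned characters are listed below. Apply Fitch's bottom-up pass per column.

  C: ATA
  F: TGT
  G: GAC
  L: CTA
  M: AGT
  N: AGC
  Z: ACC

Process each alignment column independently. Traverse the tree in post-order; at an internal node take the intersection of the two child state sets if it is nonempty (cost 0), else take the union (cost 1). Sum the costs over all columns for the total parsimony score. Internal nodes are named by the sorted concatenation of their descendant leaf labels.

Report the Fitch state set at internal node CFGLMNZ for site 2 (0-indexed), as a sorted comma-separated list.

C,T

[col 0] CF: children C:{A}, F:{T} ∪→ {A,T}; cost 1
[col 0] CFM: children CF:{A,T}, M:{A} ∩→ {A}; cost 0
[col 0] LZ: children L:{C}, Z:{A} ∪→ {A,C}; cost 1
[col 0] LNZ: children LZ:{A,C}, N:{A} ∩→ {A}; cost 0
[col 0] GLNZ: children G:{G}, LNZ:{A} ∪→ {A,G}; cost 1
[col 0] CFGLMNZ: children CFM:{A}, GLNZ:{A,G} ∩→ {A}; cost 0
[col 1] CF: children C:{T}, F:{G} ∪→ {G,T}; cost 1
[col 1] CFM: children CF:{G,T}, M:{G} ∩→ {G}; cost 0
[col 1] LZ: children L:{T}, Z:{C} ∪→ {C,T}; cost 1
[col 1] LNZ: children LZ:{C,T}, N:{G} ∪→ {C,G,T}; cost 1
[col 1] GLNZ: children G:{A}, LNZ:{C,G,T} ∪→ {A,C,G,T}; cost 1
[col 1] CFGLMNZ: children CFM:{G}, GLNZ:{A,C,G,T} ∩→ {G}; cost 0
[col 2] CF: children C:{A}, F:{T} ∪→ {A,T}; cost 1
[col 2] CFM: children CF:{A,T}, M:{T} ∩→ {T}; cost 0
[col 2] LZ: children L:{A}, Z:{C} ∪→ {A,C}; cost 1
[col 2] LNZ: children LZ:{A,C}, N:{C} ∩→ {C}; cost 0
[col 2] GLNZ: children G:{C}, LNZ:{C} ∩→ {C}; cost 0
[col 2] CFGLMNZ: children CFM:{T}, GLNZ:{C} ∪→ {C,T}; cost 1
per-site changes: [3, 4, 3]; total = 10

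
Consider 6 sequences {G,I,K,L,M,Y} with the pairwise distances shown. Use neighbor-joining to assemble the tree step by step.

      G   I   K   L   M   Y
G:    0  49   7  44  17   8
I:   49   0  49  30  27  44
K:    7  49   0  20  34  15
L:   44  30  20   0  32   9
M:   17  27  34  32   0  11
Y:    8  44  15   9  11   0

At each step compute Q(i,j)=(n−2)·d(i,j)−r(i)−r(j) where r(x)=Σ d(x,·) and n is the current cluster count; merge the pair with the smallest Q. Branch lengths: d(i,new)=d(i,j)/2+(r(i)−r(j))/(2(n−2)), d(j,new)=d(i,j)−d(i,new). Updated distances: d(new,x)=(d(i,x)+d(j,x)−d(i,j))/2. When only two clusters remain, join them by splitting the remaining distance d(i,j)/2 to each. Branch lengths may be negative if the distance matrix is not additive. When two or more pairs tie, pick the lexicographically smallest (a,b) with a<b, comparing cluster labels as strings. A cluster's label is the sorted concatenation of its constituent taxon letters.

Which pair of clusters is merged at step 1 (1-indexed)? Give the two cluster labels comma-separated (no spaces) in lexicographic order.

1. join G+K (d=7, Q=-222) ⇒ GK; edges |G|=7/2, |K|=7/2
  updated: d(GK,I)=91/2, d(GK,L)=57/2, d(GK,M)=22, d(GK,Y)=8
2. join I+M (d=27, Q=-315/2) ⇒ IM; edges |I|=271/12, |M|=53/12
  updated: d(GK,IM)=81/4, d(IM,L)=35/2, d(IM,Y)=14
3. join GK+Y (d=8, Q=-287/4) ⇒ GKY; edges |GK|=167/16, |Y|=-39/16
  updated: d(GKY,IM)=105/8, d(GKY,L)=59/4
4. join GKY+IM (d=105/8, Q=-363/8) ⇒ GIKMY; edges |GKY|=83/16, |IM|=127/16
  updated: d(GIKMY,L)=153/16
5. join GIKMY+L (d=153/16) ⇒ GIKLMY; edges |GIKMY|=153/32, |L|=153/32
final tree: ((((G:7/2,K:7/2):167/16,Y:-39/16):83/16,(I:271/12,M:53/12):127/16):153/32,L:153/32)
total length: 1035/16

G,K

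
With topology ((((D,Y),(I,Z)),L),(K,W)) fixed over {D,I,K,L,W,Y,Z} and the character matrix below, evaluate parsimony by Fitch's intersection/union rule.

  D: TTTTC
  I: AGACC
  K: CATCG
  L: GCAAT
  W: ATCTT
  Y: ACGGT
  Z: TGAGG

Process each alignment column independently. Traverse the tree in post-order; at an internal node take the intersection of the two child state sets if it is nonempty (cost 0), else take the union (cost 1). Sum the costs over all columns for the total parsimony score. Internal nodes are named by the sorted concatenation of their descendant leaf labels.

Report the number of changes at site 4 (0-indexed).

DY@0: {T} ∪ {A} = {A,T} (union, +1)
IZ@0: {A} ∪ {T} = {A,T} (union, +1)
DIYZ@0: {A,T} ∩ {A,T} = {A,T} (intersection, +0)
DILYZ@0: {A,T} ∪ {G} = {A,G,T} (union, +1)
KW@0: {C} ∪ {A} = {A,C} (union, +1)
DIKLWYZ@0: {A,G,T} ∩ {A,C} = {A} (intersection, +0)
DY@1: {T} ∪ {C} = {C,T} (union, +1)
IZ@1: {G} ∩ {G} = {G} (intersection, +0)
DIYZ@1: {C,T} ∪ {G} = {C,G,T} (union, +1)
DILYZ@1: {C,G,T} ∩ {C} = {C} (intersection, +0)
KW@1: {A} ∪ {T} = {A,T} (union, +1)
DIKLWYZ@1: {C} ∪ {A,T} = {A,C,T} (union, +1)
DY@2: {T} ∪ {G} = {G,T} (union, +1)
IZ@2: {A} ∩ {A} = {A} (intersection, +0)
DIYZ@2: {G,T} ∪ {A} = {A,G,T} (union, +1)
DILYZ@2: {A,G,T} ∩ {A} = {A} (intersection, +0)
KW@2: {T} ∪ {C} = {C,T} (union, +1)
DIKLWYZ@2: {A} ∪ {C,T} = {A,C,T} (union, +1)
DY@3: {T} ∪ {G} = {G,T} (union, +1)
IZ@3: {C} ∪ {G} = {C,G} (union, +1)
DIYZ@3: {G,T} ∩ {C,G} = {G} (intersection, +0)
DILYZ@3: {G} ∪ {A} = {A,G} (union, +1)
KW@3: {C} ∪ {T} = {C,T} (union, +1)
DIKLWYZ@3: {A,G} ∪ {C,T} = {A,C,G,T} (union, +1)
DY@4: {C} ∪ {T} = {C,T} (union, +1)
IZ@4: {C} ∪ {G} = {C,G} (union, +1)
DIYZ@4: {C,T} ∩ {C,G} = {C} (intersection, +0)
DILYZ@4: {C} ∪ {T} = {C,T} (union, +1)
KW@4: {G} ∪ {T} = {G,T} (union, +1)
DIKLWYZ@4: {C,T} ∩ {G,T} = {T} (intersection, +0)
per-site changes: [4, 4, 4, 5, 4]; total = 21

4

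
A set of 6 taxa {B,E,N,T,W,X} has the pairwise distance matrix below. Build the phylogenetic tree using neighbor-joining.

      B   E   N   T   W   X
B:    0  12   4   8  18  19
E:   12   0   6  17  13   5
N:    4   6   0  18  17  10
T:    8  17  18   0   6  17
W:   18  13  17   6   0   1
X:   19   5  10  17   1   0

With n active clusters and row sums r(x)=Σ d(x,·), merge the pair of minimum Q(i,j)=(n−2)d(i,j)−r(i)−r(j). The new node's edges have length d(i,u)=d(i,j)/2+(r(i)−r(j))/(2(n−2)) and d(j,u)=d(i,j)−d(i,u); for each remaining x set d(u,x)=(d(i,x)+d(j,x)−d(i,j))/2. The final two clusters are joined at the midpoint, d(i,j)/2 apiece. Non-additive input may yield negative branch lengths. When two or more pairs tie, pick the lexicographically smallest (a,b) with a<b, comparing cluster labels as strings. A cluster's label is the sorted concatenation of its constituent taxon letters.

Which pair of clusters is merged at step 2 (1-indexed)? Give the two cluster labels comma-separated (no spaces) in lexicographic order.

1. join W+X (d=1, Q=-103) ⇒ WX; edges |W|=7/8, |X|=1/8
  updated: d(B,WX)=18, d(E,WX)=17/2, d(N,WX)=13, d(T,WX)=11
2. join B+T (d=8, Q=-72) ⇒ BT; edges |B|=2, |T|=6
  updated: d(BT,E)=21/2, d(BT,N)=7, d(BT,WX)=21/2
3. join BT+N (d=7, Q=-40) ⇒ BNT; edges |BT|=4, |N|=3
  updated: d(BNT,E)=19/4, d(BNT,WX)=33/4
4. join BNT+E (d=19/4, Q=-43/2) ⇒ BENT; edges |BNT|=9/4, |E|=5/2
  updated: d(BENT,WX)=6
5. join BENT+WX (d=6) ⇒ BENTWX; edges |BENT|=3, |WX|=3
final tree: ((((B:2,T:6):4,N:3):9/4,E:5/2):3,(W:7/8,X:1/8):3)
total length: 107/4

B,T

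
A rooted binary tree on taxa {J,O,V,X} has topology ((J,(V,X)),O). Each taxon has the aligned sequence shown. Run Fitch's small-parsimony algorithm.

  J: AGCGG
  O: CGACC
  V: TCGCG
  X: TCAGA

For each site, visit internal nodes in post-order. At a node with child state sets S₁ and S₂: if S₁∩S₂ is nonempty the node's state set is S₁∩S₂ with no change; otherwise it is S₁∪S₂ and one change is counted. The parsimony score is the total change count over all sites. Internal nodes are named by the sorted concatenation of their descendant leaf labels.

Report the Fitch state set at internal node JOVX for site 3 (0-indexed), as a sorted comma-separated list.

C,G

site 0, node VX: V={T} ∩ X={T} → {T} (+0)
site 0, node JVX: J={A} ∪ VX={T} → {A,T} (+1)
site 0, node JOVX: JVX={A,T} ∪ O={C} → {A,C,T} (+1)
site 1, node VX: V={C} ∩ X={C} → {C} (+0)
site 1, node JVX: J={G} ∪ VX={C} → {C,G} (+1)
site 1, node JOVX: JVX={C,G} ∩ O={G} → {G} (+0)
site 2, node VX: V={G} ∪ X={A} → {A,G} (+1)
site 2, node JVX: J={C} ∪ VX={A,G} → {A,C,G} (+1)
site 2, node JOVX: JVX={A,C,G} ∩ O={A} → {A} (+0)
site 3, node VX: V={C} ∪ X={G} → {C,G} (+1)
site 3, node JVX: J={G} ∩ VX={C,G} → {G} (+0)
site 3, node JOVX: JVX={G} ∪ O={C} → {C,G} (+1)
site 4, node VX: V={G} ∪ X={A} → {A,G} (+1)
site 4, node JVX: J={G} ∩ VX={A,G} → {G} (+0)
site 4, node JOVX: JVX={G} ∪ O={C} → {C,G} (+1)
per-site changes: [2, 1, 2, 2, 2]; total = 9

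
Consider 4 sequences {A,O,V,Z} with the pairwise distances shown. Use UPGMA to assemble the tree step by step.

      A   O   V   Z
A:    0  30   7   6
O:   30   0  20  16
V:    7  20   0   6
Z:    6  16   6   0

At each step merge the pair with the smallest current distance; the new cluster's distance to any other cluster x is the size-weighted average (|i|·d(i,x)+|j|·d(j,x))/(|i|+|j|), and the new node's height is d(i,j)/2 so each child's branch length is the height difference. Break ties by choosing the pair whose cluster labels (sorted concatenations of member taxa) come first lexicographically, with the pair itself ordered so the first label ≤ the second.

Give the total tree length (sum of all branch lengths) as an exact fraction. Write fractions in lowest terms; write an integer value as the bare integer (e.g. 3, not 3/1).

113/4

1. join A+Z (d=6) ⇒ AZ; edges |A|=3, |Z|=3
  updated: d(AZ,O)=23, d(AZ,V)=13/2
2. join AZ+V (d=13/2) ⇒ AVZ; edges |AZ|=1/4, |V|=13/4
  updated: d(AVZ,O)=22
3. join AVZ+O (d=22) ⇒ AOVZ; edges |AVZ|=31/4, |O|=11
final tree: (((A:3,Z:3):1/4,V:13/4):31/4,O:11)
total length: 113/4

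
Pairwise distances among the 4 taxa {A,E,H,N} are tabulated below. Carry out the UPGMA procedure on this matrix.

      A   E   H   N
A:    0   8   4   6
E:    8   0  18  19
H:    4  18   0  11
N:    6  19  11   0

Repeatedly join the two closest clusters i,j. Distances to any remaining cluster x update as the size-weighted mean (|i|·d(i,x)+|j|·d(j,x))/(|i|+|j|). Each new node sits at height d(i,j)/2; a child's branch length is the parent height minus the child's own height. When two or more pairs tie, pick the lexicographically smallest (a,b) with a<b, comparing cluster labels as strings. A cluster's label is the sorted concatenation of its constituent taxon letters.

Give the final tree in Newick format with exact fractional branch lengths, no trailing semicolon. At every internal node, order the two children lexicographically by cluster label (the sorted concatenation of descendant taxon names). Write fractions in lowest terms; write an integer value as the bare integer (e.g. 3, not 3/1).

(((A:2,H:2):9/4,N:17/4):13/4,E:15/2)

iteration 1: select A,H (d=4); attach at lengths (2, 2); label the merged cluster AH
  updated: d(AH,E)=13, d(AH,N)=17/2
iteration 2: select AH,N (d=17/2); attach at lengths (9/4, 17/4); label the merged cluster AHN
  updated: d(AHN,E)=15
iteration 3: select AHN,E (d=15); attach at lengths (13/4, 15/2); label the merged cluster AEHN
final tree: (((A:2,H:2):9/4,N:17/4):13/4,E:15/2)
total length: 85/4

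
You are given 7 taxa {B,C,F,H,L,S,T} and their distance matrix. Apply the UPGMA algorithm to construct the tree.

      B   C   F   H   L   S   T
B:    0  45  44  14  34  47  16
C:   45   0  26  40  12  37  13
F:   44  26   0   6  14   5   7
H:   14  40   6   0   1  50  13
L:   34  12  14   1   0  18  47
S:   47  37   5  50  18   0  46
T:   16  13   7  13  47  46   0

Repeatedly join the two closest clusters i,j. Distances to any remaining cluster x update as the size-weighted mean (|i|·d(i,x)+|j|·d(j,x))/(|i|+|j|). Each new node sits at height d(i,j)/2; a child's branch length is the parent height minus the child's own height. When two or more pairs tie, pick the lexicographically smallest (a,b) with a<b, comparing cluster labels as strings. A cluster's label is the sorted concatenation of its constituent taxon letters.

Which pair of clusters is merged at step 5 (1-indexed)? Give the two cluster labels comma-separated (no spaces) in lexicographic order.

CT,FHLS

iteration 1: select H,L (d=1); attach at lengths (1/2, 1/2); label the merged cluster HL
  updated: d(B,HL)=24, d(C,HL)=26, d(F,HL)=10, d(HL,S)=34, d(HL,T)=30
iteration 2: select F,S (d=5); attach at lengths (5/2, 5/2); label the merged cluster FS
  updated: d(B,FS)=91/2, d(C,FS)=63/2, d(FS,HL)=22, d(FS,T)=53/2
iteration 3: select C,T (d=13); attach at lengths (13/2, 13/2); label the merged cluster CT
  updated: d(B,CT)=61/2, d(CT,FS)=29, d(CT,HL)=28
iteration 4: select FS,HL (d=22); attach at lengths (17/2, 21/2); label the merged cluster FHLS
  updated: d(B,FHLS)=139/4, d(CT,FHLS)=57/2
iteration 5: select CT,FHLS (d=57/2); attach at lengths (31/4, 13/4); label the merged cluster CFHLST
  updated: d(B,CFHLST)=100/3
iteration 6: select B,CFHLST (d=100/3); attach at lengths (50/3, 29/12); label the merged cluster BCFHLST
final tree: (B:50/3,((C:13/2,T:13/2):31/4,((F:5/2,S:5/2):17/2,(H:1/2,L:1/2):21/2):13/4):29/12)
total length: 817/12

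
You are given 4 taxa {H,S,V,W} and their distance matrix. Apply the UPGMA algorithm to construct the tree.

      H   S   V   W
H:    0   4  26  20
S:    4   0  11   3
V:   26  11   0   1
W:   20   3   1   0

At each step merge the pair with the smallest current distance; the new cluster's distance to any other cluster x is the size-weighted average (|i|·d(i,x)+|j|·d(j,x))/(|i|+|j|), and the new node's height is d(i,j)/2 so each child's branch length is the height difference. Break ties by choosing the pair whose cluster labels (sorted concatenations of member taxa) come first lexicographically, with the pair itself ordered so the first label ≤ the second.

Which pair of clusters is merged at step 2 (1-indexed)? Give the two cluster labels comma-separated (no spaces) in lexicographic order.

iteration 1: select V,W (d=1); attach at lengths (1/2, 1/2); label the merged cluster VW
  updated: d(H,VW)=23, d(S,VW)=7
iteration 2: select H,S (d=4); attach at lengths (2, 2); label the merged cluster HS
  updated: d(HS,VW)=15
iteration 3: select HS,VW (d=15); attach at lengths (11/2, 7); label the merged cluster HSVW
final tree: ((H:2,S:2):11/2,(V:1/2,W:1/2):7)
total length: 35/2

H,S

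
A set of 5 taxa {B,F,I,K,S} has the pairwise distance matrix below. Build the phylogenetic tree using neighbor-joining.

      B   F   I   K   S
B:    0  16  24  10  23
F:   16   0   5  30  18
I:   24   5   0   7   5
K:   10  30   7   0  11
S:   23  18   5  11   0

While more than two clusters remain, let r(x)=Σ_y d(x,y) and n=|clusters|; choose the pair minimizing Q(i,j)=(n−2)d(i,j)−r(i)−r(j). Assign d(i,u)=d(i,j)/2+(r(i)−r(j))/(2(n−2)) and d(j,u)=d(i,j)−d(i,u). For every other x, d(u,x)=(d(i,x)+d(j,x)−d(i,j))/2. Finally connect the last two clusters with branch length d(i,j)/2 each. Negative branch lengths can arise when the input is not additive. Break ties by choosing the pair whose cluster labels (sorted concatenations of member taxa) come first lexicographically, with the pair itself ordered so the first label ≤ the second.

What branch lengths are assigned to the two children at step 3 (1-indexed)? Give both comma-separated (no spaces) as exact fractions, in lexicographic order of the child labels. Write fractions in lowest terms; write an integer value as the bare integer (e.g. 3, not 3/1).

step 1: merge (B,K) at d=10, Q=-101; branch lengths B→15/2, K→5/2; new cluster BK
  updated: d(BK,F)=18, d(BK,I)=21/2, d(BK,S)=12
step 2: merge (BK,S) at d=12, Q=-103/2; branch lengths BK→59/8, S→37/8; new cluster BKS
  updated: d(BKS,F)=12, d(BKS,I)=7/4
step 3: merge (BKS,F) at d=12, Q=-75/4; branch lengths BKS→35/8, F→61/8; new cluster BFKS
  updated: d(BFKS,I)=-21/8
step 4: merge (BFKS,I) at d=-21/8; branch lengths BFKS→-21/16, I→-21/16; new cluster BFIKS
final tree: ((((B:15/2,K:5/2):59/8,S:37/8):35/8,F:61/8):-21/16,I:-21/16)
total length: 251/8

35/8,61/8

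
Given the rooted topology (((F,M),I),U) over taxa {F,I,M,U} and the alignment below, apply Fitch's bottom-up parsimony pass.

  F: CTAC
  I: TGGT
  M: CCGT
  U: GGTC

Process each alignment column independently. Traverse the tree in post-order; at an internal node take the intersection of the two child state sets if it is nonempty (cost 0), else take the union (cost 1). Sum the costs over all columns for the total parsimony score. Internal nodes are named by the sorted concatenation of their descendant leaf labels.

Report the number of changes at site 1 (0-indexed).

site 0, node FM: F={C} ∩ M={C} → {C} (+0)
site 0, node FIM: FM={C} ∪ I={T} → {C,T} (+1)
site 0, node FIMU: FIM={C,T} ∪ U={G} → {C,G,T} (+1)
site 1, node FM: F={T} ∪ M={C} → {C,T} (+1)
site 1, node FIM: FM={C,T} ∪ I={G} → {C,G,T} (+1)
site 1, node FIMU: FIM={C,G,T} ∩ U={G} → {G} (+0)
site 2, node FM: F={A} ∪ M={G} → {A,G} (+1)
site 2, node FIM: FM={A,G} ∩ I={G} → {G} (+0)
site 2, node FIMU: FIM={G} ∪ U={T} → {G,T} (+1)
site 3, node FM: F={C} ∪ M={T} → {C,T} (+1)
site 3, node FIM: FM={C,T} ∩ I={T} → {T} (+0)
site 3, node FIMU: FIM={T} ∪ U={C} → {C,T} (+1)
per-site changes: [2, 2, 2, 2]; total = 8

2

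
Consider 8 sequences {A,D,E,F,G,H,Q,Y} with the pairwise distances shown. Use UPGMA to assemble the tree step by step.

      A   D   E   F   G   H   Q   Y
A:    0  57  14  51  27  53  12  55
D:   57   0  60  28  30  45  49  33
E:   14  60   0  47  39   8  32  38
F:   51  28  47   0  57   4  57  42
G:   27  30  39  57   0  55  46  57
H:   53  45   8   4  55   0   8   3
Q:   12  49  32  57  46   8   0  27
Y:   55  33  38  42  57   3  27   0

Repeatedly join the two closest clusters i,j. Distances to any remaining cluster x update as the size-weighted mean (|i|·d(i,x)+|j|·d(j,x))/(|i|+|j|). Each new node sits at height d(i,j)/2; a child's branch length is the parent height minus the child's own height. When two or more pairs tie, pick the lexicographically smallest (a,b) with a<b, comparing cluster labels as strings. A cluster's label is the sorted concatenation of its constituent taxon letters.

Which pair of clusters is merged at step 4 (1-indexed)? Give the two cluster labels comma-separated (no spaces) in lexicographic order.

1. join H+Y (d=3) ⇒ HY; edges |H|=3/2, |Y|=3/2
  updated: d(A,HY)=54, d(D,HY)=39, d(E,HY)=23, d(F,HY)=23, d(G,HY)=56, d(HY,Q)=35/2
2. join A+Q (d=12) ⇒ AQ; edges |A|=6, |Q|=6
  updated: d(AQ,D)=53, d(AQ,E)=23, d(AQ,F)=54, d(AQ,G)=73/2, d(AQ,HY)=143/4
3. join AQ+E (d=23) ⇒ AEQ; edges |AQ|=11/2, |E|=23/2
  updated: d(AEQ,D)=166/3, d(AEQ,F)=155/3, d(AEQ,G)=112/3, d(AEQ,HY)=63/2
4. join F+HY (d=23) ⇒ FHY; edges |F|=23/2, |HY|=10
  updated: d(AEQ,FHY)=344/9, d(D,FHY)=106/3, d(FHY,G)=169/3
5. join D+G (d=30) ⇒ DG; edges |D|=15, |G|=15
  updated: d(AEQ,DG)=139/3, d(DG,FHY)=275/6
6. join AEQ+FHY (d=344/9) ⇒ AEFHQY; edges |AEQ|=137/18, |FHY|=137/18
  updated: d(AEFHQY,DG)=553/12
7. join AEFHQY+DG (d=553/12) ⇒ ADEFGHQY; edges |AEFHQY|=283/72, |DG|=193/24
final tree: ((((A:6,Q:6):11/2,E:23/2):137/18,(F:23/2,(H:3/2,Y:3/2):10):137/18):283/72,(D:15,G:15):193/24)
total length: 3985/36

F,HY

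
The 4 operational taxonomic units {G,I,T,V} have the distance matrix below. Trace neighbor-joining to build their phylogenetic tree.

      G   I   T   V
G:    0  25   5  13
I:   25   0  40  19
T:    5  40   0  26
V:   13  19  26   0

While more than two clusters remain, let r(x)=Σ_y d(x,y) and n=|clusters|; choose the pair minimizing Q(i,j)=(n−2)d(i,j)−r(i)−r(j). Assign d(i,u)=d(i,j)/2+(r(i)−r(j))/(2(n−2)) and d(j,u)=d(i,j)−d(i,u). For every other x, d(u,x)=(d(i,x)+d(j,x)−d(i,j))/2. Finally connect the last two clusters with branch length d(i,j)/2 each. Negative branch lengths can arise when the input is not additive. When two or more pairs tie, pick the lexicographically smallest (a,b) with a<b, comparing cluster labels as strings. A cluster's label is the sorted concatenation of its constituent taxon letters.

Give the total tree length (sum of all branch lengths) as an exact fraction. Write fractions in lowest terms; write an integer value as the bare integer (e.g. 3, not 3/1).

step 1: merge (G,T) at d=5, Q=-104; branch lengths G→-9/2, T→19/2; new cluster GT
  updated: d(GT,I)=30, d(GT,V)=17
step 2: merge (GT,I) at d=30, Q=-66; branch lengths GT→14, I→16; new cluster GIT
  updated: d(GIT,V)=3
step 3: merge (GIT,V) at d=3; branch lengths GIT→3/2, V→3/2; new cluster GITV
final tree: (((G:-9/2,T:19/2):14,I:16):3/2,V:3/2)
total length: 38

38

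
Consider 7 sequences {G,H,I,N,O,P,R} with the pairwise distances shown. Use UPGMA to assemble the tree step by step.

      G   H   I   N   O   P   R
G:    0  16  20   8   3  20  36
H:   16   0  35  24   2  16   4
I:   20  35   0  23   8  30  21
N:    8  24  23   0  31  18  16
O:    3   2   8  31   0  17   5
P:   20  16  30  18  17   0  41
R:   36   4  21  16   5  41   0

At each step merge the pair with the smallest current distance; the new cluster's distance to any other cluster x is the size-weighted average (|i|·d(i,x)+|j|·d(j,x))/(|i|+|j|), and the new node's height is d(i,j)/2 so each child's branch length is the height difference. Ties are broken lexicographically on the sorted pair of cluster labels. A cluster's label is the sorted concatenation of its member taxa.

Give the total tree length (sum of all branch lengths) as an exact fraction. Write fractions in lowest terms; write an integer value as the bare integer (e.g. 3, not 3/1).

301/6

iteration 1: select H,O (d=2); attach at lengths (1, 1); label the merged cluster HO
  updated: d(G,HO)=19/2, d(HO,I)=43/2, d(HO,N)=55/2, d(HO,P)=33/2, d(HO,R)=9/2
iteration 2: select HO,R (d=9/2); attach at lengths (5/4, 9/4); label the merged cluster HOR
  updated: d(G,HOR)=55/3, d(HOR,I)=64/3, d(HOR,N)=71/3, d(HOR,P)=74/3
iteration 3: select G,N (d=8); attach at lengths (4, 4); label the merged cluster GN
  updated: d(GN,HOR)=21, d(GN,I)=43/2, d(GN,P)=19
iteration 4: select GN,P (d=19); attach at lengths (11/2, 19/2); label the merged cluster GNP
  updated: d(GNP,HOR)=200/9, d(GNP,I)=73/3
iteration 5: select HOR,I (d=64/3); attach at lengths (101/12, 32/3); label the merged cluster HIOR
  updated: d(GNP,HIOR)=91/4
iteration 6: select GNP,HIOR (d=91/4); attach at lengths (15/8, 17/24); label the merged cluster GHINOPR
final tree: (((G:4,N:4):11/2,P:19/2):15/8,(((H:1,O:1):5/4,R:9/4):101/12,I:32/3):17/24)
total length: 301/6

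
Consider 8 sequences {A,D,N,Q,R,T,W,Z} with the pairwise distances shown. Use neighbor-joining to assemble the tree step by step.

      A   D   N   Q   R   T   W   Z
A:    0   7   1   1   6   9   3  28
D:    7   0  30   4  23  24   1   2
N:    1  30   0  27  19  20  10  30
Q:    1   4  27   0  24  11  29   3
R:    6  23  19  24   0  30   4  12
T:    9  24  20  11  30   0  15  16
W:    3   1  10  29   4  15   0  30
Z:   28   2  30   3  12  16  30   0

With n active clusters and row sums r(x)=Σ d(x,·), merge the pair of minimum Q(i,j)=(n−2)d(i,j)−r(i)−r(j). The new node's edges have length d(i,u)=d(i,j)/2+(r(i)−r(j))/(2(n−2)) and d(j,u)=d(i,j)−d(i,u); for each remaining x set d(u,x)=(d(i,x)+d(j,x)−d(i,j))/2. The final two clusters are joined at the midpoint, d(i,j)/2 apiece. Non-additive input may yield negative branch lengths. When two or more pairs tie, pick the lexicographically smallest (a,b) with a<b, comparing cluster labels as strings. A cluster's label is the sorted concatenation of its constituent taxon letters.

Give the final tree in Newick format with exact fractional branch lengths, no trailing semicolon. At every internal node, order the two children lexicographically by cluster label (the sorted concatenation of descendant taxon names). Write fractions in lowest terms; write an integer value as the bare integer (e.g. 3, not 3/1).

(((A:-91/16,N:107/16):89/32,((D:-2/5,(Q:-1/3,Z:10/3):19/10):259/32,T:293/32):147/32):135/64,(R:91/16,W:-27/16):135/64)

1. join Q+Z (d=3, Q=-202) ⇒ QZ; edges |Q|=-1/3, |Z|=10/3
  updated: d(A,QZ)=13, d(D,QZ)=3/2, d(N,QZ)=27, d(QZ,R)=33/2, d(QZ,T)=12, d(QZ,W)=28
2. join D+QZ (d=3/2, Q=-177) ⇒ DQZ; edges |D|=-2/5, |QZ|=19/10
  updated: d(A,DQZ)=37/4, d(DQZ,N)=111/4, d(DQZ,R)=19, d(DQZ,T)=69/4, d(DQZ,W)=55/4
3. join DQZ+T (d=69/4, Q=-437/4) ⇒ DQTZ; edges |DQZ|=259/32, |T|=293/32
  updated: d(A,DQTZ)=1/2, d(DQTZ,N)=61/4, d(DQTZ,R)=127/8, d(DQTZ,W)=23/4
4. join R+W (d=4, Q=-445/8) ⇒ RW; edges |R|=91/16, |W|=-27/16
  updated: d(A,RW)=5/2, d(DQTZ,RW)=141/16, d(N,RW)=25/2
5. join A+N (d=1, Q=-123/4) ⇒ AN; edges |A|=-91/16, |N|=107/16
  updated: d(AN,DQTZ)=59/8, d(AN,RW)=7
6. join AN+DQTZ (d=59/8, Q=-371/16) ⇒ ADNQTZ; edges |AN|=89/32, |DQTZ|=147/32
  updated: d(ADNQTZ,RW)=135/32
7. join ADNQTZ+RW (d=135/32) ⇒ ADNQRTWZ; edges |ADNQTZ|=135/64, |RW|=135/64
final tree: (((A:-91/16,N:107/16):89/32,((D:-2/5,(Q:-1/3,Z:10/3):19/10):259/32,T:293/32):147/32):135/64,(R:91/16,W:-27/16):135/64)
total length: 1227/32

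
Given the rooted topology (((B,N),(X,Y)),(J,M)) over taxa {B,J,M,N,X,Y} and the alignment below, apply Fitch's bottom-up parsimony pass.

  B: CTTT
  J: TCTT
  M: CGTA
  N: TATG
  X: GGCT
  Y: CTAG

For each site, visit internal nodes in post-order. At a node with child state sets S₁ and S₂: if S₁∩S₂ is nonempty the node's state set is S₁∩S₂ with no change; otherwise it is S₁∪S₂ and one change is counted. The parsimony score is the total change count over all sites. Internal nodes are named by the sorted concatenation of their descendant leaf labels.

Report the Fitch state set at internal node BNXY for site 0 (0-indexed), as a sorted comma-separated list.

C

BN@0: {C} ∪ {T} = {C,T} (union, +1)
XY@0: {G} ∪ {C} = {C,G} (union, +1)
BNXY@0: {C,T} ∩ {C,G} = {C} (intersection, +0)
JM@0: {T} ∪ {C} = {C,T} (union, +1)
BJMNXY@0: {C} ∩ {C,T} = {C} (intersection, +0)
BN@1: {T} ∪ {A} = {A,T} (union, +1)
XY@1: {G} ∪ {T} = {G,T} (union, +1)
BNXY@1: {A,T} ∩ {G,T} = {T} (intersection, +0)
JM@1: {C} ∪ {G} = {C,G} (union, +1)
BJMNXY@1: {T} ∪ {C,G} = {C,G,T} (union, +1)
BN@2: {T} ∩ {T} = {T} (intersection, +0)
XY@2: {C} ∪ {A} = {A,C} (union, +1)
BNXY@2: {T} ∪ {A,C} = {A,C,T} (union, +1)
JM@2: {T} ∩ {T} = {T} (intersection, +0)
BJMNXY@2: {A,C,T} ∩ {T} = {T} (intersection, +0)
BN@3: {T} ∪ {G} = {G,T} (union, +1)
XY@3: {T} ∪ {G} = {G,T} (union, +1)
BNXY@3: {G,T} ∩ {G,T} = {G,T} (intersection, +0)
JM@3: {T} ∪ {A} = {A,T} (union, +1)
BJMNXY@3: {G,T} ∩ {A,T} = {T} (intersection, +0)
per-site changes: [3, 4, 2, 3]; total = 12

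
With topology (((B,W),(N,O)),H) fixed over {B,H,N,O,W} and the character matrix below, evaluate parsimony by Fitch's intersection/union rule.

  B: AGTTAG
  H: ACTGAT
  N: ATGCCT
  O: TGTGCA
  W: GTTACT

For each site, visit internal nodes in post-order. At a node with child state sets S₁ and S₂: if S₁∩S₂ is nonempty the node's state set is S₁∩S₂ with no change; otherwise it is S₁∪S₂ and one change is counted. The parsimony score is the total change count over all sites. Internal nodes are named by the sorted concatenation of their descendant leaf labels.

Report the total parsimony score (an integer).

13

site 0, node BW: B={A} ∪ W={G} → {A,G} (+1)
site 0, node NO: N={A} ∪ O={T} → {A,T} (+1)
site 0, node BNOW: BW={A,G} ∩ NO={A,T} → {A} (+0)
site 0, node BHNOW: BNOW={A} ∩ H={A} → {A} (+0)
site 1, node BW: B={G} ∪ W={T} → {G,T} (+1)
site 1, node NO: N={T} ∪ O={G} → {G,T} (+1)
site 1, node BNOW: BW={G,T} ∩ NO={G,T} → {G,T} (+0)
site 1, node BHNOW: BNOW={G,T} ∪ H={C} → {C,G,T} (+1)
site 2, node BW: B={T} ∩ W={T} → {T} (+0)
site 2, node NO: N={G} ∪ O={T} → {G,T} (+1)
site 2, node BNOW: BW={T} ∩ NO={G,T} → {T} (+0)
site 2, node BHNOW: BNOW={T} ∩ H={T} → {T} (+0)
site 3, node BW: B={T} ∪ W={A} → {A,T} (+1)
site 3, node NO: N={C} ∪ O={G} → {C,G} (+1)
site 3, node BNOW: BW={A,T} ∪ NO={C,G} → {A,C,G,T} (+1)
site 3, node BHNOW: BNOW={A,C,G,T} ∩ H={G} → {G} (+0)
site 4, node BW: B={A} ∪ W={C} → {A,C} (+1)
site 4, node NO: N={C} ∩ O={C} → {C} (+0)
site 4, node BNOW: BW={A,C} ∩ NO={C} → {C} (+0)
site 4, node BHNOW: BNOW={C} ∪ H={A} → {A,C} (+1)
site 5, node BW: B={G} ∪ W={T} → {G,T} (+1)
site 5, node NO: N={T} ∪ O={A} → {A,T} (+1)
site 5, node BNOW: BW={G,T} ∩ NO={A,T} → {T} (+0)
site 5, node BHNOW: BNOW={T} ∩ H={T} → {T} (+0)
per-site changes: [2, 3, 1, 3, 2, 2]; total = 13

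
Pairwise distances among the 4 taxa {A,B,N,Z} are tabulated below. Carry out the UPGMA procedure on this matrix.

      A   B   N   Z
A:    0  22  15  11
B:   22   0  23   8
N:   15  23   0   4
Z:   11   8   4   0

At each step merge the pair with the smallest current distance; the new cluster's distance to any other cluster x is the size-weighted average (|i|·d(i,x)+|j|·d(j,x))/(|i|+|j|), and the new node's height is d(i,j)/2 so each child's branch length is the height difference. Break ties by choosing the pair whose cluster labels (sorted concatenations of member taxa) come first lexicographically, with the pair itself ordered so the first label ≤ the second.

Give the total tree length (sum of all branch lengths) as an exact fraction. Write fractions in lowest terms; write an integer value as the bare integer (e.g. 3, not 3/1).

157/6

1. join N+Z (d=4) ⇒ NZ; edges |N|=2, |Z|=2
  updated: d(A,NZ)=13, d(B,NZ)=31/2
2. join A+NZ (d=13) ⇒ ANZ; edges |A|=13/2, |NZ|=9/2
  updated: d(ANZ,B)=53/3
3. join ANZ+B (d=53/3) ⇒ ABNZ; edges |ANZ|=7/3, |B|=53/6
final tree: ((A:13/2,(N:2,Z:2):9/2):7/3,B:53/6)
total length: 157/6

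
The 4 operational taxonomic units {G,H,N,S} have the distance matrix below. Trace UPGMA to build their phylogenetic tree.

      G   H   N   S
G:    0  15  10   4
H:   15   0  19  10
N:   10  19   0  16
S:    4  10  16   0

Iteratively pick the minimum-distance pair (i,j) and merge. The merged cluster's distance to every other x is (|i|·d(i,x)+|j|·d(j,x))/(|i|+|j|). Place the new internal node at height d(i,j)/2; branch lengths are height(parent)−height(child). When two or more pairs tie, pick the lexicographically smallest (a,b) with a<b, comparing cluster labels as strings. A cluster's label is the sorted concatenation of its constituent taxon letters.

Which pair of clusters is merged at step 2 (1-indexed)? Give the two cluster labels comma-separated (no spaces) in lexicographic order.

step 1: merge (G,S) at d=4; branch lengths G→2, S→2; new cluster GS
  updated: d(GS,H)=25/2, d(GS,N)=13
step 2: merge (GS,H) at d=25/2; branch lengths GS→17/4, H→25/4; new cluster GHS
  updated: d(GHS,N)=15
step 3: merge (GHS,N) at d=15; branch lengths GHS→5/4, N→15/2; new cluster GHNS
final tree: (((G:2,S:2):17/4,H:25/4):5/4,N:15/2)
total length: 93/4

GS,H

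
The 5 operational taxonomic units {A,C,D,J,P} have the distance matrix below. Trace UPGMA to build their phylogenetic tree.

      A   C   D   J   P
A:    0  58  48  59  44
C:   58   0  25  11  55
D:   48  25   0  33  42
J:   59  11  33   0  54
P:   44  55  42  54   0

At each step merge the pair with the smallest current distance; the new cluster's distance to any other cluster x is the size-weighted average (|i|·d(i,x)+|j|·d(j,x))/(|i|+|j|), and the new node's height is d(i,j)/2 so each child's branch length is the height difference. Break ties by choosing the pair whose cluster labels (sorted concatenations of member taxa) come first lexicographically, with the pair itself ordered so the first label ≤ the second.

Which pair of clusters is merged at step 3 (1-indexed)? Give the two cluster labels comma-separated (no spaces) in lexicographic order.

A,P

1. join C+J (d=11) ⇒ CJ; edges |C|=11/2, |J|=11/2
  updated: d(A,CJ)=117/2, d(CJ,D)=29, d(CJ,P)=109/2
2. join CJ+D (d=29) ⇒ CDJ; edges |CJ|=9, |D|=29/2
  updated: d(A,CDJ)=55, d(CDJ,P)=151/3
3. join A+P (d=44) ⇒ AP; edges |A|=22, |P|=22
  updated: d(AP,CDJ)=158/3
4. join AP+CDJ (d=158/3) ⇒ ACDJP; edges |AP|=13/3, |CDJ|=71/6
final tree: ((A:22,P:22):13/3,((C:11/2,J:11/2):9,D:29/2):71/6)
total length: 284/3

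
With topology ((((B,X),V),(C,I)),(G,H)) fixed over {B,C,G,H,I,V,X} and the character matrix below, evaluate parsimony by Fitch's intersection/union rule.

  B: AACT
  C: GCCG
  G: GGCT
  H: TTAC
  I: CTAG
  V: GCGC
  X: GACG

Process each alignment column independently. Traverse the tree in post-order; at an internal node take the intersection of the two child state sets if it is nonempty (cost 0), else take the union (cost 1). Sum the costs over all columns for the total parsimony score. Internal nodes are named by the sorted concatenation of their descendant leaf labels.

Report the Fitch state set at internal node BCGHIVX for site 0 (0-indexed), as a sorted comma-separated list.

G

[col 0] BX: children B:{A}, X:{G} ∪→ {A,G}; cost 1
[col 0] BVX: children BX:{A,G}, V:{G} ∩→ {G}; cost 0
[col 0] CI: children C:{G}, I:{C} ∪→ {C,G}; cost 1
[col 0] BCIVX: children BVX:{G}, CI:{C,G} ∩→ {G}; cost 0
[col 0] GH: children G:{G}, H:{T} ∪→ {G,T}; cost 1
[col 0] BCGHIVX: children BCIVX:{G}, GH:{G,T} ∩→ {G}; cost 0
[col 1] BX: children B:{A}, X:{A} ∩→ {A}; cost 0
[col 1] BVX: children BX:{A}, V:{C} ∪→ {A,C}; cost 1
[col 1] CI: children C:{C}, I:{T} ∪→ {C,T}; cost 1
[col 1] BCIVX: children BVX:{A,C}, CI:{C,T} ∩→ {C}; cost 0
[col 1] GH: children G:{G}, H:{T} ∪→ {G,T}; cost 1
[col 1] BCGHIVX: children BCIVX:{C}, GH:{G,T} ∪→ {C,G,T}; cost 1
[col 2] BX: children B:{C}, X:{C} ∩→ {C}; cost 0
[col 2] BVX: children BX:{C}, V:{G} ∪→ {C,G}; cost 1
[col 2] CI: children C:{C}, I:{A} ∪→ {A,C}; cost 1
[col 2] BCIVX: children BVX:{C,G}, CI:{A,C} ∩→ {C}; cost 0
[col 2] GH: children G:{C}, H:{A} ∪→ {A,C}; cost 1
[col 2] BCGHIVX: children BCIVX:{C}, GH:{A,C} ∩→ {C}; cost 0
[col 3] BX: children B:{T}, X:{G} ∪→ {G,T}; cost 1
[col 3] BVX: children BX:{G,T}, V:{C} ∪→ {C,G,T}; cost 1
[col 3] CI: children C:{G}, I:{G} ∩→ {G}; cost 0
[col 3] BCIVX: children BVX:{C,G,T}, CI:{G} ∩→ {G}; cost 0
[col 3] GH: children G:{T}, H:{C} ∪→ {C,T}; cost 1
[col 3] BCGHIVX: children BCIVX:{G}, GH:{C,T} ∪→ {C,G,T}; cost 1
per-site changes: [3, 4, 3, 4]; total = 14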